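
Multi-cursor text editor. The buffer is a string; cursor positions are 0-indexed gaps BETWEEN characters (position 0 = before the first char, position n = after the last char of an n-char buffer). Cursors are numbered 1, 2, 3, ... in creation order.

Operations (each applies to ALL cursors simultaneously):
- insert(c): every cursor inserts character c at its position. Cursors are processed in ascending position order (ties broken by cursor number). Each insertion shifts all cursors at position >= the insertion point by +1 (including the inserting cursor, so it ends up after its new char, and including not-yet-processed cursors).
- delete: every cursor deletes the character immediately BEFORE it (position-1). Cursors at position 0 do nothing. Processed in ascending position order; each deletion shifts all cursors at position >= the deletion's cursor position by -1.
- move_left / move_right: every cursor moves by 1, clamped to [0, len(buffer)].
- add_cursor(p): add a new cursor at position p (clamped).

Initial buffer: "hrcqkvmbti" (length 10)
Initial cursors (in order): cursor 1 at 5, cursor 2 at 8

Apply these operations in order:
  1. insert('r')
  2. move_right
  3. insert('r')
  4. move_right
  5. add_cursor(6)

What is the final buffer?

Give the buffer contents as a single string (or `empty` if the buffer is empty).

After op 1 (insert('r')): buffer="hrcqkrvmbrti" (len 12), cursors c1@6 c2@10, authorship .....1...2..
After op 2 (move_right): buffer="hrcqkrvmbrti" (len 12), cursors c1@7 c2@11, authorship .....1...2..
After op 3 (insert('r')): buffer="hrcqkrvrmbrtri" (len 14), cursors c1@8 c2@13, authorship .....1.1..2.2.
After op 4 (move_right): buffer="hrcqkrvrmbrtri" (len 14), cursors c1@9 c2@14, authorship .....1.1..2.2.
After op 5 (add_cursor(6)): buffer="hrcqkrvrmbrtri" (len 14), cursors c3@6 c1@9 c2@14, authorship .....1.1..2.2.

Answer: hrcqkrvrmbrtri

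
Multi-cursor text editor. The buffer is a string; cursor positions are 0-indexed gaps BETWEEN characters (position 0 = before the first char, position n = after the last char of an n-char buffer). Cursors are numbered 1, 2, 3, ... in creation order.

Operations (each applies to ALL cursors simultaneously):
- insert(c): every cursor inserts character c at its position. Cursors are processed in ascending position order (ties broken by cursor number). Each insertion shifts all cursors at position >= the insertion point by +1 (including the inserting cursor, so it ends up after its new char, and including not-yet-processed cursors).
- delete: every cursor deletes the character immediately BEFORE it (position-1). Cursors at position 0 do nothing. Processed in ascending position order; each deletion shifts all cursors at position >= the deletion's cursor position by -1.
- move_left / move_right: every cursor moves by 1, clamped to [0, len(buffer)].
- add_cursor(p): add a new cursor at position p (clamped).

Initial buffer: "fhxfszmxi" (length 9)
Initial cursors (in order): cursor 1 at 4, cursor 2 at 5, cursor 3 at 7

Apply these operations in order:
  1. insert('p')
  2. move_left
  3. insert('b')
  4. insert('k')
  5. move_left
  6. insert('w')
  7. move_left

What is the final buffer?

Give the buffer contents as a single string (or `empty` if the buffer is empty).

Answer: fhxfbwkpsbwkpzmbwkpxi

Derivation:
After op 1 (insert('p')): buffer="fhxfpspzmpxi" (len 12), cursors c1@5 c2@7 c3@10, authorship ....1.2..3..
After op 2 (move_left): buffer="fhxfpspzmpxi" (len 12), cursors c1@4 c2@6 c3@9, authorship ....1.2..3..
After op 3 (insert('b')): buffer="fhxfbpsbpzmbpxi" (len 15), cursors c1@5 c2@8 c3@12, authorship ....11.22..33..
After op 4 (insert('k')): buffer="fhxfbkpsbkpzmbkpxi" (len 18), cursors c1@6 c2@10 c3@15, authorship ....111.222..333..
After op 5 (move_left): buffer="fhxfbkpsbkpzmbkpxi" (len 18), cursors c1@5 c2@9 c3@14, authorship ....111.222..333..
After op 6 (insert('w')): buffer="fhxfbwkpsbwkpzmbwkpxi" (len 21), cursors c1@6 c2@11 c3@17, authorship ....1111.2222..3333..
After op 7 (move_left): buffer="fhxfbwkpsbwkpzmbwkpxi" (len 21), cursors c1@5 c2@10 c3@16, authorship ....1111.2222..3333..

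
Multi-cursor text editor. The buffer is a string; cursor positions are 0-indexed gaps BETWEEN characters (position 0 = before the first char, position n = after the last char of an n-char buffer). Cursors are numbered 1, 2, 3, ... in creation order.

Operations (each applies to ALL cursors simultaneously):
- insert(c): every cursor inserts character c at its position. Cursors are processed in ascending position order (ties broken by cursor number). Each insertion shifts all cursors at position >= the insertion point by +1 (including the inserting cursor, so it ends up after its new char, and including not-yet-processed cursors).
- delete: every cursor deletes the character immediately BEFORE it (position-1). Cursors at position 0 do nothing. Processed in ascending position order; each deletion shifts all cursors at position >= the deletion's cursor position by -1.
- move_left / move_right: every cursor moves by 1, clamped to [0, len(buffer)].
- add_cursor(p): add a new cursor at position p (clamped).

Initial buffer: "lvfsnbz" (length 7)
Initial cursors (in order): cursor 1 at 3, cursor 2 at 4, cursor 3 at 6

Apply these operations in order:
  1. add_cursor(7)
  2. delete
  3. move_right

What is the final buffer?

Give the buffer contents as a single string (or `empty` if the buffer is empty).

After op 1 (add_cursor(7)): buffer="lvfsnbz" (len 7), cursors c1@3 c2@4 c3@6 c4@7, authorship .......
After op 2 (delete): buffer="lvn" (len 3), cursors c1@2 c2@2 c3@3 c4@3, authorship ...
After op 3 (move_right): buffer="lvn" (len 3), cursors c1@3 c2@3 c3@3 c4@3, authorship ...

Answer: lvn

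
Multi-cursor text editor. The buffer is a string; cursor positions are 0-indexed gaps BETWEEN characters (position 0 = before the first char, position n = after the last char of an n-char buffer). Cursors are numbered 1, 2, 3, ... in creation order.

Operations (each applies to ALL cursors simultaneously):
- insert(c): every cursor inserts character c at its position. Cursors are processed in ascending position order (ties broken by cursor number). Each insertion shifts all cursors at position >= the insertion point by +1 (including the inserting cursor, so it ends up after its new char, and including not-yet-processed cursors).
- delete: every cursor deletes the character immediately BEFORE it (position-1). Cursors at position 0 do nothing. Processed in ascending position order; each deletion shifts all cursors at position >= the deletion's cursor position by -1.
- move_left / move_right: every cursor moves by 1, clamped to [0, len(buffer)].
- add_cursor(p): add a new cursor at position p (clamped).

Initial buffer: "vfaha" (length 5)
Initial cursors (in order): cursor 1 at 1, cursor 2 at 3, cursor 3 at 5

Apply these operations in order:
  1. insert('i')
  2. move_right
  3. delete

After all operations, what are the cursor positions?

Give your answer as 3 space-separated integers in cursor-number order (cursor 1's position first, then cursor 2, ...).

After op 1 (insert('i')): buffer="vifaihai" (len 8), cursors c1@2 c2@5 c3@8, authorship .1..2..3
After op 2 (move_right): buffer="vifaihai" (len 8), cursors c1@3 c2@6 c3@8, authorship .1..2..3
After op 3 (delete): buffer="viaia" (len 5), cursors c1@2 c2@4 c3@5, authorship .1.2.

Answer: 2 4 5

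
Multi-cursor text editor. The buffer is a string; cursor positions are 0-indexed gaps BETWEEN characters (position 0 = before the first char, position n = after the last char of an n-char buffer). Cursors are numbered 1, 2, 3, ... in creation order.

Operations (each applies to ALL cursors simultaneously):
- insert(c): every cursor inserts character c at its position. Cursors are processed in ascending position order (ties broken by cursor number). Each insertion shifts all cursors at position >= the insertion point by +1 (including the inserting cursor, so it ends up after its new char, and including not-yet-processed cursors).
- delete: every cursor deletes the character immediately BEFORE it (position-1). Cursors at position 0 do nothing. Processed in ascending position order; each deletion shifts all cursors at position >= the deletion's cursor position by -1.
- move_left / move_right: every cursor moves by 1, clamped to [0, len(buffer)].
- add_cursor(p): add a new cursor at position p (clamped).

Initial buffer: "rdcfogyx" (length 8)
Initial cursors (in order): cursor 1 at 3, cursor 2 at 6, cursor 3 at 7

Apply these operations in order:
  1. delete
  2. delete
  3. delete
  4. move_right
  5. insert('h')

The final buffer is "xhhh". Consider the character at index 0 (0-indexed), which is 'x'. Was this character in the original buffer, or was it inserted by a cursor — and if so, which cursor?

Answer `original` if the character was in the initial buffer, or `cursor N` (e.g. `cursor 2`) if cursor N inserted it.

Answer: original

Derivation:
After op 1 (delete): buffer="rdfox" (len 5), cursors c1@2 c2@4 c3@4, authorship .....
After op 2 (delete): buffer="rx" (len 2), cursors c1@1 c2@1 c3@1, authorship ..
After op 3 (delete): buffer="x" (len 1), cursors c1@0 c2@0 c3@0, authorship .
After op 4 (move_right): buffer="x" (len 1), cursors c1@1 c2@1 c3@1, authorship .
After op 5 (insert('h')): buffer="xhhh" (len 4), cursors c1@4 c2@4 c3@4, authorship .123
Authorship (.=original, N=cursor N): . 1 2 3
Index 0: author = original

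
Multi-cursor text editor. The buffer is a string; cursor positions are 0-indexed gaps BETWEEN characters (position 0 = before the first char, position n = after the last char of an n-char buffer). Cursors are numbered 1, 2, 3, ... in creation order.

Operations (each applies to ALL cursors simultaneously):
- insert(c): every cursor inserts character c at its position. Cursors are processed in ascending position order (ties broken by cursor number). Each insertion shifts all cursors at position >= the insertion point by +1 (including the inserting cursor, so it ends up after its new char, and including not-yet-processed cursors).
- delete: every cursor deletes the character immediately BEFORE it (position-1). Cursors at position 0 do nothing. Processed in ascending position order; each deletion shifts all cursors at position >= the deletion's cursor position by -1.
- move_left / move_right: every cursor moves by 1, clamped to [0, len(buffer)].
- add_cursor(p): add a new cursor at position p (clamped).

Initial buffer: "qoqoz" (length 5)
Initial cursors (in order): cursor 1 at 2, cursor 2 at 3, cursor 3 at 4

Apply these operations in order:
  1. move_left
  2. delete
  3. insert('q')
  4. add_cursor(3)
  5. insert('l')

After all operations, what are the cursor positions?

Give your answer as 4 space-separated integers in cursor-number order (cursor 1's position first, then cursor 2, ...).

Answer: 7 7 7 7

Derivation:
After op 1 (move_left): buffer="qoqoz" (len 5), cursors c1@1 c2@2 c3@3, authorship .....
After op 2 (delete): buffer="oz" (len 2), cursors c1@0 c2@0 c3@0, authorship ..
After op 3 (insert('q')): buffer="qqqoz" (len 5), cursors c1@3 c2@3 c3@3, authorship 123..
After op 4 (add_cursor(3)): buffer="qqqoz" (len 5), cursors c1@3 c2@3 c3@3 c4@3, authorship 123..
After op 5 (insert('l')): buffer="qqqlllloz" (len 9), cursors c1@7 c2@7 c3@7 c4@7, authorship 1231234..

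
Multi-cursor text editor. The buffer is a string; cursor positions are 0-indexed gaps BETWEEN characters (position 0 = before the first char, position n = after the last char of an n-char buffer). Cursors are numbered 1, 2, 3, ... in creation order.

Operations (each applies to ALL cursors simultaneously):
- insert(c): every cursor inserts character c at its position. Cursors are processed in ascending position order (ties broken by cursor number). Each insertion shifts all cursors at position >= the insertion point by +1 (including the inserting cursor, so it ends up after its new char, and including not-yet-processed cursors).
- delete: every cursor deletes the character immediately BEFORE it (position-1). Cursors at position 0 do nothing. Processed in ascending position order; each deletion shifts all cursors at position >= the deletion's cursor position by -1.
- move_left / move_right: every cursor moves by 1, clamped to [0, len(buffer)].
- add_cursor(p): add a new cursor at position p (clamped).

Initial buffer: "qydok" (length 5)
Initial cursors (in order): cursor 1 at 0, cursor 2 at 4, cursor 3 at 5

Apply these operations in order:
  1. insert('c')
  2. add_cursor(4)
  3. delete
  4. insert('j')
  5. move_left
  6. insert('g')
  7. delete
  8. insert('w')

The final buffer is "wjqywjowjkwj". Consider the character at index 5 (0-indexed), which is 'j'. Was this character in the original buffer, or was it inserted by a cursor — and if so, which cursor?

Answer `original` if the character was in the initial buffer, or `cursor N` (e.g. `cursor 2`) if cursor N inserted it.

After op 1 (insert('c')): buffer="cqydockc" (len 8), cursors c1@1 c2@6 c3@8, authorship 1....2.3
After op 2 (add_cursor(4)): buffer="cqydockc" (len 8), cursors c1@1 c4@4 c2@6 c3@8, authorship 1....2.3
After op 3 (delete): buffer="qyok" (len 4), cursors c1@0 c4@2 c2@3 c3@4, authorship ....
After op 4 (insert('j')): buffer="jqyjojkj" (len 8), cursors c1@1 c4@4 c2@6 c3@8, authorship 1..4.2.3
After op 5 (move_left): buffer="jqyjojkj" (len 8), cursors c1@0 c4@3 c2@5 c3@7, authorship 1..4.2.3
After op 6 (insert('g')): buffer="gjqygjogjkgj" (len 12), cursors c1@1 c4@5 c2@8 c3@11, authorship 11..44.22.33
After op 7 (delete): buffer="jqyjojkj" (len 8), cursors c1@0 c4@3 c2@5 c3@7, authorship 1..4.2.3
After op 8 (insert('w')): buffer="wjqywjowjkwj" (len 12), cursors c1@1 c4@5 c2@8 c3@11, authorship 11..44.22.33
Authorship (.=original, N=cursor N): 1 1 . . 4 4 . 2 2 . 3 3
Index 5: author = 4

Answer: cursor 4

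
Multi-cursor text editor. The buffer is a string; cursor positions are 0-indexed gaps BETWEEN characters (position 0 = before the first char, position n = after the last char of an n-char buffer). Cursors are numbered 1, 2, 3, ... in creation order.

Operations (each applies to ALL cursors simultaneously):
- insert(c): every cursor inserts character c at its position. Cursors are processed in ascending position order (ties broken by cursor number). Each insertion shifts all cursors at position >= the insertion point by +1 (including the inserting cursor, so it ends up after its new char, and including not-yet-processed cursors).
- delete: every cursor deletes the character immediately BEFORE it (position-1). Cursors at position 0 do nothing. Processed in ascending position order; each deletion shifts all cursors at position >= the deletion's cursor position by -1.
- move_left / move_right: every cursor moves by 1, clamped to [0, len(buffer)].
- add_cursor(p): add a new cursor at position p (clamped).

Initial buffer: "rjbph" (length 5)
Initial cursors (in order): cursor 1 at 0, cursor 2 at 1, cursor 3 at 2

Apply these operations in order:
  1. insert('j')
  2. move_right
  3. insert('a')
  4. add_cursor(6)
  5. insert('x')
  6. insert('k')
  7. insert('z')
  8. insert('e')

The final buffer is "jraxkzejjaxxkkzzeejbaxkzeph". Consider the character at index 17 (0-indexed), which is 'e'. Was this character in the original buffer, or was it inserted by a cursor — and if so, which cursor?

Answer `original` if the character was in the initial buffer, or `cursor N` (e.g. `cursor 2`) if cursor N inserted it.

Answer: cursor 4

Derivation:
After op 1 (insert('j')): buffer="jrjjjbph" (len 8), cursors c1@1 c2@3 c3@5, authorship 1.2.3...
After op 2 (move_right): buffer="jrjjjbph" (len 8), cursors c1@2 c2@4 c3@6, authorship 1.2.3...
After op 3 (insert('a')): buffer="jrajjajbaph" (len 11), cursors c1@3 c2@6 c3@9, authorship 1.12.23.3..
After op 4 (add_cursor(6)): buffer="jrajjajbaph" (len 11), cursors c1@3 c2@6 c4@6 c3@9, authorship 1.12.23.3..
After op 5 (insert('x')): buffer="jraxjjaxxjbaxph" (len 15), cursors c1@4 c2@9 c4@9 c3@13, authorship 1.112.2243.33..
After op 6 (insert('k')): buffer="jraxkjjaxxkkjbaxkph" (len 19), cursors c1@5 c2@12 c4@12 c3@17, authorship 1.1112.224243.333..
After op 7 (insert('z')): buffer="jraxkzjjaxxkkzzjbaxkzph" (len 23), cursors c1@6 c2@15 c4@15 c3@21, authorship 1.11112.22424243.3333..
After op 8 (insert('e')): buffer="jraxkzejjaxxkkzzeejbaxkzeph" (len 27), cursors c1@7 c2@18 c4@18 c3@25, authorship 1.111112.2242424243.33333..
Authorship (.=original, N=cursor N): 1 . 1 1 1 1 1 2 . 2 2 4 2 4 2 4 2 4 3 . 3 3 3 3 3 . .
Index 17: author = 4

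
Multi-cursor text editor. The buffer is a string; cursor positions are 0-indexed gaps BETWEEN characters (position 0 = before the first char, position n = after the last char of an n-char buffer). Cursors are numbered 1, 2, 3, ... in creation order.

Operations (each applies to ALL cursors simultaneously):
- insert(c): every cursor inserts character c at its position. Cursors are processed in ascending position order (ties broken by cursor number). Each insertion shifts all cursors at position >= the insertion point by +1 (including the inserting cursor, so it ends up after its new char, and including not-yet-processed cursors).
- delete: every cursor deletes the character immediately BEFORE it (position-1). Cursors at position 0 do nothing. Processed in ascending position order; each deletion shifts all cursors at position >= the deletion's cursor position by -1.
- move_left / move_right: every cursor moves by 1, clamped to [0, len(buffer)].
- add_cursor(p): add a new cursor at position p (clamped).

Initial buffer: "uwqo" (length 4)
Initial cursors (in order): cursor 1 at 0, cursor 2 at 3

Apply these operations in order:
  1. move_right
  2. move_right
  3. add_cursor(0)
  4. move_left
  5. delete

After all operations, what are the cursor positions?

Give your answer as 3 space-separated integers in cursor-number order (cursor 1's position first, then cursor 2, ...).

Answer: 0 1 0

Derivation:
After op 1 (move_right): buffer="uwqo" (len 4), cursors c1@1 c2@4, authorship ....
After op 2 (move_right): buffer="uwqo" (len 4), cursors c1@2 c2@4, authorship ....
After op 3 (add_cursor(0)): buffer="uwqo" (len 4), cursors c3@0 c1@2 c2@4, authorship ....
After op 4 (move_left): buffer="uwqo" (len 4), cursors c3@0 c1@1 c2@3, authorship ....
After op 5 (delete): buffer="wo" (len 2), cursors c1@0 c3@0 c2@1, authorship ..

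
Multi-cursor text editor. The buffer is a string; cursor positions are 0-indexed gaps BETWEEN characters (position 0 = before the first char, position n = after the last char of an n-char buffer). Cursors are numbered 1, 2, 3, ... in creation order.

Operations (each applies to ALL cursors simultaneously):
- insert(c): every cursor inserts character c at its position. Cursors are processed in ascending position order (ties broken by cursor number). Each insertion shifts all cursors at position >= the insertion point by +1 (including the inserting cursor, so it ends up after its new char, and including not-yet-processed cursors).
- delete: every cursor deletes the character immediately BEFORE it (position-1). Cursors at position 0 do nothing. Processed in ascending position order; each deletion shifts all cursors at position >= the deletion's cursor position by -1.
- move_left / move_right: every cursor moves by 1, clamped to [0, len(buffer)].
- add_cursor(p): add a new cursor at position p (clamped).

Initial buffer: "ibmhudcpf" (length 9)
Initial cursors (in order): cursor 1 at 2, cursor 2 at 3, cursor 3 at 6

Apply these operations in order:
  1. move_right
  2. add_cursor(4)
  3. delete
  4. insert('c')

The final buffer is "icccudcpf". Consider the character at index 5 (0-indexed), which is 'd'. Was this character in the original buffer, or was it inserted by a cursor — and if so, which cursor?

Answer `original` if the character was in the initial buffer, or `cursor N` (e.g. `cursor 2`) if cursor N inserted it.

Answer: original

Derivation:
After op 1 (move_right): buffer="ibmhudcpf" (len 9), cursors c1@3 c2@4 c3@7, authorship .........
After op 2 (add_cursor(4)): buffer="ibmhudcpf" (len 9), cursors c1@3 c2@4 c4@4 c3@7, authorship .........
After op 3 (delete): buffer="iudpf" (len 5), cursors c1@1 c2@1 c4@1 c3@3, authorship .....
After op 4 (insert('c')): buffer="icccudcpf" (len 9), cursors c1@4 c2@4 c4@4 c3@7, authorship .124..3..
Authorship (.=original, N=cursor N): . 1 2 4 . . 3 . .
Index 5: author = original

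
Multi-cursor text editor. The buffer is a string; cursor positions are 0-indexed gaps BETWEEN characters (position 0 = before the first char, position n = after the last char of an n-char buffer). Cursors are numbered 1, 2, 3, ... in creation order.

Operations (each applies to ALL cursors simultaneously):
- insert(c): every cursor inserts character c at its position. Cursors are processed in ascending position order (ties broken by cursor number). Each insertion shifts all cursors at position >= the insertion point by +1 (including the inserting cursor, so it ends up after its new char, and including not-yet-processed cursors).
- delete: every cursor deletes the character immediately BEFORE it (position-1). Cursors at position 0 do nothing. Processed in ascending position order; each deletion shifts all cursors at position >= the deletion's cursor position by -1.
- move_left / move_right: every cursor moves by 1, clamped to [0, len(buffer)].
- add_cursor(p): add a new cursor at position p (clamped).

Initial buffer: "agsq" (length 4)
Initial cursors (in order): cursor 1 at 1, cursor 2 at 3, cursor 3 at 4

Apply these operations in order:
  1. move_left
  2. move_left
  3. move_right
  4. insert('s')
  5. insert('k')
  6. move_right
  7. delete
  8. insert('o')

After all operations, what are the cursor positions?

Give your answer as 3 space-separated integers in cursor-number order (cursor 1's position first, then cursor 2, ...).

Answer: 4 7 10

Derivation:
After op 1 (move_left): buffer="agsq" (len 4), cursors c1@0 c2@2 c3@3, authorship ....
After op 2 (move_left): buffer="agsq" (len 4), cursors c1@0 c2@1 c3@2, authorship ....
After op 3 (move_right): buffer="agsq" (len 4), cursors c1@1 c2@2 c3@3, authorship ....
After op 4 (insert('s')): buffer="asgsssq" (len 7), cursors c1@2 c2@4 c3@6, authorship .1.2.3.
After op 5 (insert('k')): buffer="askgsksskq" (len 10), cursors c1@3 c2@6 c3@9, authorship .11.22.33.
After op 6 (move_right): buffer="askgsksskq" (len 10), cursors c1@4 c2@7 c3@10, authorship .11.22.33.
After op 7 (delete): buffer="asksksk" (len 7), cursors c1@3 c2@5 c3@7, authorship .112233
After op 8 (insert('o')): buffer="askoskosko" (len 10), cursors c1@4 c2@7 c3@10, authorship .111222333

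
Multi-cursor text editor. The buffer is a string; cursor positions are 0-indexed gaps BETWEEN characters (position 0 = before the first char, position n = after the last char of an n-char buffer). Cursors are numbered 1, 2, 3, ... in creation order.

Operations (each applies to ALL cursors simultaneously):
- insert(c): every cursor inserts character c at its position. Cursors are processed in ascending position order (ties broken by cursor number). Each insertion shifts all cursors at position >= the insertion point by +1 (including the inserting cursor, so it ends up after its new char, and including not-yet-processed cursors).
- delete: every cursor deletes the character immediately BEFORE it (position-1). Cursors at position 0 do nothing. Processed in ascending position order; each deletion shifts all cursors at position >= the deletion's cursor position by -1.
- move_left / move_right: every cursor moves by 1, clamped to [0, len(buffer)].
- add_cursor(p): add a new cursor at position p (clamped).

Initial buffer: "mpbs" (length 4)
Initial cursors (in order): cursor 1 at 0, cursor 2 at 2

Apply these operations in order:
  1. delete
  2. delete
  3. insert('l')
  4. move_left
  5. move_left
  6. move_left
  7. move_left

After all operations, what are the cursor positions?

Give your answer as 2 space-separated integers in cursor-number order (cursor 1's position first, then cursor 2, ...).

After op 1 (delete): buffer="mbs" (len 3), cursors c1@0 c2@1, authorship ...
After op 2 (delete): buffer="bs" (len 2), cursors c1@0 c2@0, authorship ..
After op 3 (insert('l')): buffer="llbs" (len 4), cursors c1@2 c2@2, authorship 12..
After op 4 (move_left): buffer="llbs" (len 4), cursors c1@1 c2@1, authorship 12..
After op 5 (move_left): buffer="llbs" (len 4), cursors c1@0 c2@0, authorship 12..
After op 6 (move_left): buffer="llbs" (len 4), cursors c1@0 c2@0, authorship 12..
After op 7 (move_left): buffer="llbs" (len 4), cursors c1@0 c2@0, authorship 12..

Answer: 0 0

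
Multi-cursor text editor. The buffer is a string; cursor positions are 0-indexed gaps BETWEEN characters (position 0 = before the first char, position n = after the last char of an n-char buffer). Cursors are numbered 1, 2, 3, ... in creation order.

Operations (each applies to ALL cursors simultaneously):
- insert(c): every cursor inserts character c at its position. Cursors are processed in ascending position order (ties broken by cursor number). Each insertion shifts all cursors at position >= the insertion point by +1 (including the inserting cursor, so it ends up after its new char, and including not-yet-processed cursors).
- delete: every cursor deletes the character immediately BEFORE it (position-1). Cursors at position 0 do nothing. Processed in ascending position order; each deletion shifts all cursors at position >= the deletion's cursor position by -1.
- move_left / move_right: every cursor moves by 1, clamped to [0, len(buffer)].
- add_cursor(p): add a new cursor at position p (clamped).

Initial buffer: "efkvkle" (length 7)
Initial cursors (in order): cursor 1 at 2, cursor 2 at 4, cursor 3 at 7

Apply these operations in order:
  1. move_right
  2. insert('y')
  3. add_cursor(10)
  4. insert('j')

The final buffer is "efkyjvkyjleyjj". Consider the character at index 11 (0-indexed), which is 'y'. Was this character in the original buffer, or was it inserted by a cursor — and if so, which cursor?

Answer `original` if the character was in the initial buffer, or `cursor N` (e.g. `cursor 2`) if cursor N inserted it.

Answer: cursor 3

Derivation:
After op 1 (move_right): buffer="efkvkle" (len 7), cursors c1@3 c2@5 c3@7, authorship .......
After op 2 (insert('y')): buffer="efkyvkyley" (len 10), cursors c1@4 c2@7 c3@10, authorship ...1..2..3
After op 3 (add_cursor(10)): buffer="efkyvkyley" (len 10), cursors c1@4 c2@7 c3@10 c4@10, authorship ...1..2..3
After op 4 (insert('j')): buffer="efkyjvkyjleyjj" (len 14), cursors c1@5 c2@9 c3@14 c4@14, authorship ...11..22..334
Authorship (.=original, N=cursor N): . . . 1 1 . . 2 2 . . 3 3 4
Index 11: author = 3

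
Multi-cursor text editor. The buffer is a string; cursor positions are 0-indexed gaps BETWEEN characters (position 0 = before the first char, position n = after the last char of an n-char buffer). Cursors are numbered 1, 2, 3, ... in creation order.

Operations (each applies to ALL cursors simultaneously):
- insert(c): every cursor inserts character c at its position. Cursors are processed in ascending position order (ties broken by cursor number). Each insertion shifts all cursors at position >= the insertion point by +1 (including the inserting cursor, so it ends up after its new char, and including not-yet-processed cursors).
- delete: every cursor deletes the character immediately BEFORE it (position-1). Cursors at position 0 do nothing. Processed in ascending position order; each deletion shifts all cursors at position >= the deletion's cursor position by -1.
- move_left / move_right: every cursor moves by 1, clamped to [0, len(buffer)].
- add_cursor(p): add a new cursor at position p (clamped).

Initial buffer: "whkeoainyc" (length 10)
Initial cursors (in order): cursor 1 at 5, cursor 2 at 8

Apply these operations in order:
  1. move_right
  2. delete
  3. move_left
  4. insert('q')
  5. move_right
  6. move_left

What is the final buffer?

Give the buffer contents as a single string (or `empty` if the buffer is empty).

Answer: whkeqoiqnc

Derivation:
After op 1 (move_right): buffer="whkeoainyc" (len 10), cursors c1@6 c2@9, authorship ..........
After op 2 (delete): buffer="whkeoinc" (len 8), cursors c1@5 c2@7, authorship ........
After op 3 (move_left): buffer="whkeoinc" (len 8), cursors c1@4 c2@6, authorship ........
After op 4 (insert('q')): buffer="whkeqoiqnc" (len 10), cursors c1@5 c2@8, authorship ....1..2..
After op 5 (move_right): buffer="whkeqoiqnc" (len 10), cursors c1@6 c2@9, authorship ....1..2..
After op 6 (move_left): buffer="whkeqoiqnc" (len 10), cursors c1@5 c2@8, authorship ....1..2..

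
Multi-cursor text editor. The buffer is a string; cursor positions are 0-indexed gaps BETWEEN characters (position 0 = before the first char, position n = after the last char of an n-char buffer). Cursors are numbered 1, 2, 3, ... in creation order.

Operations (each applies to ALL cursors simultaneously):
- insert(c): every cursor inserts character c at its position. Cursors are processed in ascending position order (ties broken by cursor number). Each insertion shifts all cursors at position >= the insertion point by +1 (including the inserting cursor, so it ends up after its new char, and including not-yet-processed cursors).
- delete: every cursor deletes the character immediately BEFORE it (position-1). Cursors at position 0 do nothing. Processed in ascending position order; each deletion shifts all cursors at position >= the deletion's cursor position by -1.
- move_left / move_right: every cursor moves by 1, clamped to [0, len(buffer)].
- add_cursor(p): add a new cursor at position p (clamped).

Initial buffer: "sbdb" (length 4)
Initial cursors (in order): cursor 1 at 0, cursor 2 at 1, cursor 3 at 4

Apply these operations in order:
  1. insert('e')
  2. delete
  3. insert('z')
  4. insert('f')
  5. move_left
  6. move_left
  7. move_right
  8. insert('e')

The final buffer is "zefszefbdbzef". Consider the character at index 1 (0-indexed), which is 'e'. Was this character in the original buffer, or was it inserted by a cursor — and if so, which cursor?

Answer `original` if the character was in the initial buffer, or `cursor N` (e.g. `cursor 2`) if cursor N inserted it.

Answer: cursor 1

Derivation:
After op 1 (insert('e')): buffer="esebdbe" (len 7), cursors c1@1 c2@3 c3@7, authorship 1.2...3
After op 2 (delete): buffer="sbdb" (len 4), cursors c1@0 c2@1 c3@4, authorship ....
After op 3 (insert('z')): buffer="zszbdbz" (len 7), cursors c1@1 c2@3 c3@7, authorship 1.2...3
After op 4 (insert('f')): buffer="zfszfbdbzf" (len 10), cursors c1@2 c2@5 c3@10, authorship 11.22...33
After op 5 (move_left): buffer="zfszfbdbzf" (len 10), cursors c1@1 c2@4 c3@9, authorship 11.22...33
After op 6 (move_left): buffer="zfszfbdbzf" (len 10), cursors c1@0 c2@3 c3@8, authorship 11.22...33
After op 7 (move_right): buffer="zfszfbdbzf" (len 10), cursors c1@1 c2@4 c3@9, authorship 11.22...33
After op 8 (insert('e')): buffer="zefszefbdbzef" (len 13), cursors c1@2 c2@6 c3@12, authorship 111.222...333
Authorship (.=original, N=cursor N): 1 1 1 . 2 2 2 . . . 3 3 3
Index 1: author = 1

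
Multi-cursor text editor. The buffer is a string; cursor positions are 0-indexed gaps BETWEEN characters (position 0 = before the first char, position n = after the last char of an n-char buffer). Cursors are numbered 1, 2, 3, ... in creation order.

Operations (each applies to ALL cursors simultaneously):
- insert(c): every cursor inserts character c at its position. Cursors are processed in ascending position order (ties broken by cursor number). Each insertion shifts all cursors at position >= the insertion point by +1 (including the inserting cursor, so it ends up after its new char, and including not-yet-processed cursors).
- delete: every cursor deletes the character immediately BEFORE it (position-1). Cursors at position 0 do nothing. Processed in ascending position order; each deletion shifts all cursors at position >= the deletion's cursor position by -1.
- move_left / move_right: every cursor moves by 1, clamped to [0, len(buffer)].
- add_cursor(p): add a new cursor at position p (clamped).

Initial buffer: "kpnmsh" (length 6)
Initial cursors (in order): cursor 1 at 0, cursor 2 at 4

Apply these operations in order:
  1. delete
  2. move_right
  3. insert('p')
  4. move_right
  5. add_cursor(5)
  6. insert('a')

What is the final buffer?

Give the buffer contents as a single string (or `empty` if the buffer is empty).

Answer: kppansapha

Derivation:
After op 1 (delete): buffer="kpnsh" (len 5), cursors c1@0 c2@3, authorship .....
After op 2 (move_right): buffer="kpnsh" (len 5), cursors c1@1 c2@4, authorship .....
After op 3 (insert('p')): buffer="kppnsph" (len 7), cursors c1@2 c2@6, authorship .1...2.
After op 4 (move_right): buffer="kppnsph" (len 7), cursors c1@3 c2@7, authorship .1...2.
After op 5 (add_cursor(5)): buffer="kppnsph" (len 7), cursors c1@3 c3@5 c2@7, authorship .1...2.
After op 6 (insert('a')): buffer="kppansapha" (len 10), cursors c1@4 c3@7 c2@10, authorship .1.1..32.2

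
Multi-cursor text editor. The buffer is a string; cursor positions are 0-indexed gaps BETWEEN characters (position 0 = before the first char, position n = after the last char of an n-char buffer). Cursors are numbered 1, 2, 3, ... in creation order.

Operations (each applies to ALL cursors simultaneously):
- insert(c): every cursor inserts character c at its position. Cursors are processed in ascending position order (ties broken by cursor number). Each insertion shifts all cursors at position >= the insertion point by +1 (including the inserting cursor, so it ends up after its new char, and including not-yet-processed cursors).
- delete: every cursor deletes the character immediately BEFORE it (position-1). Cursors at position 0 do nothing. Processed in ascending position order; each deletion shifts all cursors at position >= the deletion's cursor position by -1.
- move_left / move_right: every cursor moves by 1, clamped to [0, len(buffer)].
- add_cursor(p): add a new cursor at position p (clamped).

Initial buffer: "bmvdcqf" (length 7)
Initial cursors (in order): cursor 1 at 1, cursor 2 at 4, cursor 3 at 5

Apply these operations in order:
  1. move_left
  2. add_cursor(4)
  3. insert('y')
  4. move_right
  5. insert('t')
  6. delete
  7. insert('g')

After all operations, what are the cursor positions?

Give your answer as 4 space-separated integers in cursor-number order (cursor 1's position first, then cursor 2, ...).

After op 1 (move_left): buffer="bmvdcqf" (len 7), cursors c1@0 c2@3 c3@4, authorship .......
After op 2 (add_cursor(4)): buffer="bmvdcqf" (len 7), cursors c1@0 c2@3 c3@4 c4@4, authorship .......
After op 3 (insert('y')): buffer="ybmvydyycqf" (len 11), cursors c1@1 c2@5 c3@8 c4@8, authorship 1...2.34...
After op 4 (move_right): buffer="ybmvydyycqf" (len 11), cursors c1@2 c2@6 c3@9 c4@9, authorship 1...2.34...
After op 5 (insert('t')): buffer="ybtmvydtyycttqf" (len 15), cursors c1@3 c2@8 c3@13 c4@13, authorship 1.1..2.234.34..
After op 6 (delete): buffer="ybmvydyycqf" (len 11), cursors c1@2 c2@6 c3@9 c4@9, authorship 1...2.34...
After op 7 (insert('g')): buffer="ybgmvydgyycggqf" (len 15), cursors c1@3 c2@8 c3@13 c4@13, authorship 1.1..2.234.34..

Answer: 3 8 13 13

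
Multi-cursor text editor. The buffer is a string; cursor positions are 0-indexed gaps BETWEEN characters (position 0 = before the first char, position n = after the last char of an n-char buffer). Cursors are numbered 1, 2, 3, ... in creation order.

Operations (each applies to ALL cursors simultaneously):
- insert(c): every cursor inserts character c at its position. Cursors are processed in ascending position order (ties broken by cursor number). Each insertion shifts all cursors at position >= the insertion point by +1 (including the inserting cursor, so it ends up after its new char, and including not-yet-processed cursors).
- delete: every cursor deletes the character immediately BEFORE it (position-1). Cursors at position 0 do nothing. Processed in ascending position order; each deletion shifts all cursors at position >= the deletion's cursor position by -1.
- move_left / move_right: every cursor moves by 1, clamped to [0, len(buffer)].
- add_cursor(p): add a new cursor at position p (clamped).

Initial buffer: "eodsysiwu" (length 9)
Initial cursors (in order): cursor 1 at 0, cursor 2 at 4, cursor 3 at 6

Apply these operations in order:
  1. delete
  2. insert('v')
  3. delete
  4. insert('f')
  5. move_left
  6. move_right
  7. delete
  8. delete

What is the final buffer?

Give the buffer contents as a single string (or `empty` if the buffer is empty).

After op 1 (delete): buffer="eodyiwu" (len 7), cursors c1@0 c2@3 c3@4, authorship .......
After op 2 (insert('v')): buffer="veodvyviwu" (len 10), cursors c1@1 c2@5 c3@7, authorship 1...2.3...
After op 3 (delete): buffer="eodyiwu" (len 7), cursors c1@0 c2@3 c3@4, authorship .......
After op 4 (insert('f')): buffer="feodfyfiwu" (len 10), cursors c1@1 c2@5 c3@7, authorship 1...2.3...
After op 5 (move_left): buffer="feodfyfiwu" (len 10), cursors c1@0 c2@4 c3@6, authorship 1...2.3...
After op 6 (move_right): buffer="feodfyfiwu" (len 10), cursors c1@1 c2@5 c3@7, authorship 1...2.3...
After op 7 (delete): buffer="eodyiwu" (len 7), cursors c1@0 c2@3 c3@4, authorship .......
After op 8 (delete): buffer="eoiwu" (len 5), cursors c1@0 c2@2 c3@2, authorship .....

Answer: eoiwu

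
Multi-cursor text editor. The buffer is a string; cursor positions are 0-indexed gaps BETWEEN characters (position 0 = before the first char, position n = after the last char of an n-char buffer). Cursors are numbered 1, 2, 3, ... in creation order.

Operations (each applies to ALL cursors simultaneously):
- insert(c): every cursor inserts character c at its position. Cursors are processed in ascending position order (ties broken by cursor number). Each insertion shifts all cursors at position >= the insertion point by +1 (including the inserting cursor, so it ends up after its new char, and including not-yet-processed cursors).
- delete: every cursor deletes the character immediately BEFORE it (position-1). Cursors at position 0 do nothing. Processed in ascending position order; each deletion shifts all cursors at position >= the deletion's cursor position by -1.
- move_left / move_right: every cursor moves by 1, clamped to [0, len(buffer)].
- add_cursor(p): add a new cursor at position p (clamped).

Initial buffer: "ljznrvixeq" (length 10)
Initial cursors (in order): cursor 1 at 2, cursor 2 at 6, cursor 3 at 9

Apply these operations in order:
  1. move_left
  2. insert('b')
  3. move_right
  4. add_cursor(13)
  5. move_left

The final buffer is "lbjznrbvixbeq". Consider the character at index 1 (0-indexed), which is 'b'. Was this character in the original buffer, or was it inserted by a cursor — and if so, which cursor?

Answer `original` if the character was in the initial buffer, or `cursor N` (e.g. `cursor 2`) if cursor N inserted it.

Answer: cursor 1

Derivation:
After op 1 (move_left): buffer="ljznrvixeq" (len 10), cursors c1@1 c2@5 c3@8, authorship ..........
After op 2 (insert('b')): buffer="lbjznrbvixbeq" (len 13), cursors c1@2 c2@7 c3@11, authorship .1....2...3..
After op 3 (move_right): buffer="lbjznrbvixbeq" (len 13), cursors c1@3 c2@8 c3@12, authorship .1....2...3..
After op 4 (add_cursor(13)): buffer="lbjznrbvixbeq" (len 13), cursors c1@3 c2@8 c3@12 c4@13, authorship .1....2...3..
After op 5 (move_left): buffer="lbjznrbvixbeq" (len 13), cursors c1@2 c2@7 c3@11 c4@12, authorship .1....2...3..
Authorship (.=original, N=cursor N): . 1 . . . . 2 . . . 3 . .
Index 1: author = 1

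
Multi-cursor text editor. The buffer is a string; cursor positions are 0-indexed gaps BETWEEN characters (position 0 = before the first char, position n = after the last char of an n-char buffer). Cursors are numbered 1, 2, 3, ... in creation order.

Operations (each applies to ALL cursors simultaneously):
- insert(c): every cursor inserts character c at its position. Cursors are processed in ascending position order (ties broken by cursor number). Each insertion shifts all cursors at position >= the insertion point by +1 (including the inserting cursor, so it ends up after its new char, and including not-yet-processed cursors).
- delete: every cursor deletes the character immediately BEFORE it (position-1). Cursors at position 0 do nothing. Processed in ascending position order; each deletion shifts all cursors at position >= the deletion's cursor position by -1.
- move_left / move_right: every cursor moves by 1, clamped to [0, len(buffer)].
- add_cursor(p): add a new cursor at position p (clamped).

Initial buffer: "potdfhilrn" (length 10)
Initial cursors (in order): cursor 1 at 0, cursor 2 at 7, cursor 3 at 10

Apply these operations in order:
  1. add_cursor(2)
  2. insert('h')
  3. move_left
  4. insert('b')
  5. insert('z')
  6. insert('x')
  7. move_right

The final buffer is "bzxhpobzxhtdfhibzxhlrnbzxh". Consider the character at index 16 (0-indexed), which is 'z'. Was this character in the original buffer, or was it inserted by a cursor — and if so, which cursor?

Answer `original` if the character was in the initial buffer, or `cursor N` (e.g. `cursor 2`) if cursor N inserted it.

Answer: cursor 2

Derivation:
After op 1 (add_cursor(2)): buffer="potdfhilrn" (len 10), cursors c1@0 c4@2 c2@7 c3@10, authorship ..........
After op 2 (insert('h')): buffer="hpohtdfhihlrnh" (len 14), cursors c1@1 c4@4 c2@10 c3@14, authorship 1..4.....2...3
After op 3 (move_left): buffer="hpohtdfhihlrnh" (len 14), cursors c1@0 c4@3 c2@9 c3@13, authorship 1..4.....2...3
After op 4 (insert('b')): buffer="bhpobhtdfhibhlrnbh" (len 18), cursors c1@1 c4@5 c2@12 c3@17, authorship 11..44.....22...33
After op 5 (insert('z')): buffer="bzhpobzhtdfhibzhlrnbzh" (len 22), cursors c1@2 c4@7 c2@15 c3@21, authorship 111..444.....222...333
After op 6 (insert('x')): buffer="bzxhpobzxhtdfhibzxhlrnbzxh" (len 26), cursors c1@3 c4@9 c2@18 c3@25, authorship 1111..4444.....2222...3333
After op 7 (move_right): buffer="bzxhpobzxhtdfhibzxhlrnbzxh" (len 26), cursors c1@4 c4@10 c2@19 c3@26, authorship 1111..4444.....2222...3333
Authorship (.=original, N=cursor N): 1 1 1 1 . . 4 4 4 4 . . . . . 2 2 2 2 . . . 3 3 3 3
Index 16: author = 2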